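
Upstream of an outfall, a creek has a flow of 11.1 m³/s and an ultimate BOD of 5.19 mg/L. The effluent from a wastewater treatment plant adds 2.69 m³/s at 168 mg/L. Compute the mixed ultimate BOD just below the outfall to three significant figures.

Flow-weighted mixing: C = (Q_r C_r + Q_w C_w)/(Q_r + Q_w)
= (11.1×5.19 + 2.69×168)/(11.1 + 2.69) = 509.5/13.79 = 36.95 mg/L.

36.9 mg/L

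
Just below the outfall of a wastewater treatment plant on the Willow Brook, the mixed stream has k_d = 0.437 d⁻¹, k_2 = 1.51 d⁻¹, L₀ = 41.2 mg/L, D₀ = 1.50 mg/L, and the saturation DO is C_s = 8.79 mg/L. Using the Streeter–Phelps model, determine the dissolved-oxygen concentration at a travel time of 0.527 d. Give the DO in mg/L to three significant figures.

k_d L₀/(k_2−k_d) = 0.437×41.2/(1.51−0.437) = 18.00/1.073 = 16.78 mg/L.
e^(−k_d t) = e^(−0.437×0.5270) = 0.7943; e^(−k_2 t) = e^(−1.51×0.5270) = 0.4512.
D = 16.78 × (0.7943 − 0.4512) + 1.50 × 0.4512 = 5.756 + 0.6769 = 6.433 mg/L.
DO = C_s − D = 8.79 − 6.433 = 2.357 mg/L.

DO ≈ 2.36 mg/L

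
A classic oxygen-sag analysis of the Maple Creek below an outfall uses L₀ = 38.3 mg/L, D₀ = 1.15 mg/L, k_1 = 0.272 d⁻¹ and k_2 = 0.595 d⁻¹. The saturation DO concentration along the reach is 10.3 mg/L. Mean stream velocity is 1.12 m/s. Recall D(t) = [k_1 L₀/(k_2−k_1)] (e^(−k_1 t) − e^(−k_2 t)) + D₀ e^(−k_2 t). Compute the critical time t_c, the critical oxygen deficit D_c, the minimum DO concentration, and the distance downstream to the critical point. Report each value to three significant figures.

With k_2/k_1 = 2.187 and 1 − D₀(k_2−k_1)/(k_1 L₀) = 0.9643,
t_c = ln(2.187 × 0.9643) / (0.595 − 0.272) = ln(2.110) / 0.3230 = 0.7465/0.3230 = 2.311 d.
D_c = (k_1/k_2) L₀ e^(−k_1 t_c) = (0.272/0.595) × 38.3 × e^(−0.272×2.311) = 0.4571 × 38.3 × 0.5333 = 9.338 mg/L.
Minimum DO = C_s − D_c = 10.3 − 9.338 = 0.9619 mg/L.
x_c = v t_c = 1.12 m/s × 2.311 d × 86400 s/d = 223600 m ≈ 224 km.

t_c ≈ 2.31 d; D_c ≈ 9.34 mg/L; min DO ≈ 0.962 mg/L; x_c ≈ 224 km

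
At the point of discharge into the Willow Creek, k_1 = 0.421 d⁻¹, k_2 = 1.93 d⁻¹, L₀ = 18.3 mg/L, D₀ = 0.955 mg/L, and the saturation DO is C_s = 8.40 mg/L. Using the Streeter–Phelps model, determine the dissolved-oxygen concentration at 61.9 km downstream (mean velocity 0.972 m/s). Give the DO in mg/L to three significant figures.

DO ≈ 5.66 mg/L

Travel time t = x/v = 61.9 km / (0.972 m/s) = 61900 m / 0.972 m/s = 63680 s = 0.7371 d.
k_1 L₀/(k_2−k_1) = 0.421×18.3/(1.93−0.421) = 7.704/1.509 = 5.106 mg/L.
e^(−k_1 t) = e^(−0.421×0.7371) = 0.7332; e^(−k_2 t) = e^(−1.93×0.7371) = 0.2411.
D = 5.106 × (0.7332 − 0.2411) + 0.955 × 0.2411 = 2.513 + 0.2302 = 2.743 mg/L.
DO = C_s − D = 8.40 − 2.743 = 5.657 mg/L.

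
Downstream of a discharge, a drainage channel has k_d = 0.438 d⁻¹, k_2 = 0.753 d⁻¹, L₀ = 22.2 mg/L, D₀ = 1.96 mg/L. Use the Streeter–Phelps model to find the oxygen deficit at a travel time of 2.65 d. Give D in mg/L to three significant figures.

D ≈ 5.74 mg/L

k_d L₀/(k_2−k_d) = 0.438×22.2/(0.753−0.438) = 9.724/0.3150 = 30.87 mg/L.
e^(−k_d t) = e^(−0.438×2.650) = 0.3133; e^(−k_2 t) = e^(−0.753×2.650) = 0.1360.
D = 30.87 × (0.3133 − 0.1360) + 1.96 × 0.1360 = 5.473 + 0.2665 = 5.740 mg/L.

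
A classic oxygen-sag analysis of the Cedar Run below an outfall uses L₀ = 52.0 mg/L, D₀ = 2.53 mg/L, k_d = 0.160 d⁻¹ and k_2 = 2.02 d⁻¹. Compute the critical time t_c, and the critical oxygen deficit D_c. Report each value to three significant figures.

With k_2/k_d = 12.62 and 1 − D₀(k_2−k_d)/(k_d L₀) = 0.4344,
t_c = ln(12.62 × 0.4344) / (2.02 − 0.160) = ln(5.484) / 1.860 = 1.702/1.860 = 0.9150 d.
L(t_c) = L₀ e^(−k_d t_c) = 52.0 × 0.8638 = 44.92 mg/L, and at the critical point k_2 D_c = k_d L, so D_c = (0.160/2.02) × 44.92 = 3.558 mg/L.

t_c ≈ 0.915 d; D_c ≈ 3.56 mg/L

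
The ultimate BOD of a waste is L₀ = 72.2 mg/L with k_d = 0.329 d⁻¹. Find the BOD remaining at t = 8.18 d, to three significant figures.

L_t = L₀ e^(−k_d t) = 72.2 × e^(−0.329×8.18) = 72.2 × 0.06780 = 4.895 mg/L.

L ≈ 4.90 mg/L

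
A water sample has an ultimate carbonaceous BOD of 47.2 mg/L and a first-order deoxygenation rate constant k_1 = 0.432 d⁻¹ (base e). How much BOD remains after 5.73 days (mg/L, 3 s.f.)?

L ≈ 3.97 mg/L

L_t = L₀ e^(−k_1 t) = 47.2 × e^(−0.432×5.73) = 47.2 × 0.08413 = 3.971 mg/L.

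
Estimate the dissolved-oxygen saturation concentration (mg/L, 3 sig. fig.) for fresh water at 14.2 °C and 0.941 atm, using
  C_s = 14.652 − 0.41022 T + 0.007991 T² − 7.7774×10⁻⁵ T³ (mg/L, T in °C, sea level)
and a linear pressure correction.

C_s ≈ 9.61 mg/L

At sea level: C_s = 14.652 − 0.41022×14.2 + 0.007991×14.2² − 7.7774×10⁻⁵×14.2³ = 10.22 mg/L.
Pressure correction: C_s' = 10.22 × 0.941 = 9.613 mg/L.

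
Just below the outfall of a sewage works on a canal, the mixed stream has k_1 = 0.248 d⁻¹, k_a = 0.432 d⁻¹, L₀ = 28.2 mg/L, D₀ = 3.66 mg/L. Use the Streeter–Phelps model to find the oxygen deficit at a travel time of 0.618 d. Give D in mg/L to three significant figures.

k_1 L₀/(k_a−k_1) = 0.248×28.2/(0.432−0.248) = 6.994/0.1840 = 38.01 mg/L.
e^(−k_1 t) = e^(−0.248×0.6180) = 0.8579; e^(−k_a t) = e^(−0.432×0.6180) = 0.7657.
D = 38.01 × (0.8579 − 0.7657) + 3.66 × 0.7657 = 3.505 + 2.802 = 6.307 mg/L.

D ≈ 6.31 mg/L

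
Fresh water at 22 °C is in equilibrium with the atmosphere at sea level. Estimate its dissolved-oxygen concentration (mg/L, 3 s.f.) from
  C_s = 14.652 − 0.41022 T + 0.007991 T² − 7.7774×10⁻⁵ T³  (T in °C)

C_s = 14.652 − 0.41022×22 + 0.007991×22² − 7.7774×10⁻⁵×22³ = 8.667 mg/L.

C_s ≈ 8.67 mg/L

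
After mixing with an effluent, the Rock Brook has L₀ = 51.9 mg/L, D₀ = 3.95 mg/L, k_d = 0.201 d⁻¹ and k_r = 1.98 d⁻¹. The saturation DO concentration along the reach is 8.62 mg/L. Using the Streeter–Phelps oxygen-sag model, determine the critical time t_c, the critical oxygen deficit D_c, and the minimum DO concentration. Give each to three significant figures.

t_c ≈ 0.656 d; D_c ≈ 4.62 mg/L; min DO ≈ 4.00 mg/L

t_c = [1/(k_r−k_d)] ln[(k_r/k_d)(1 − D₀(k_r−k_d)/(k_d L₀))]
= [1/(1.98−0.201)] ln[(1.98/0.201)(1 − 3.95×1.779/(0.201×51.9))]
= (1/1.779) ln[9.851 × 0.3264] = 0.5621 × ln(3.215) = 0.5621 × 1.168 = 0.6565 d.
L(t_c) = L₀ e^(−k_d t_c) = 51.9 × 0.8764 = 45.48 mg/L, and at the critical point k_r D_c = k_d L, so D_c = (0.201/1.98) × 45.48 = 4.617 mg/L.
Minimum DO = C_s − D_c = 8.62 − 4.617 = 4.003 mg/L.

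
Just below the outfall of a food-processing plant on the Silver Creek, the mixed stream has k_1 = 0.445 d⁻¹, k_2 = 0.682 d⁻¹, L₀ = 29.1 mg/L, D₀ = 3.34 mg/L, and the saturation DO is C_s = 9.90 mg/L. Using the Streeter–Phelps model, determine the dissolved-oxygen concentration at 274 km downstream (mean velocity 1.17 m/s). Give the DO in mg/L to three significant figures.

DO ≈ 1.62 mg/L

Travel time t = x/v = 274 km / (1.17 m/s) = 274000 m / 1.17 m/s = 234200 s = 2.711 d.
k_1 L₀/(k_2−k_1) = 0.445×29.1/(0.682−0.445) = 12.95/0.2370 = 54.64 mg/L.
e^(−k_1 t) = e^(−0.445×2.711) = 0.2993; e^(−k_2 t) = e^(−0.682×2.711) = 0.1575.
D = 54.64 × (0.2993 − 0.1575) + 3.34 × 0.1575 = 7.752 + 0.5259 = 8.278 mg/L.
DO = C_s − D = 9.90 − 8.278 = 1.622 mg/L.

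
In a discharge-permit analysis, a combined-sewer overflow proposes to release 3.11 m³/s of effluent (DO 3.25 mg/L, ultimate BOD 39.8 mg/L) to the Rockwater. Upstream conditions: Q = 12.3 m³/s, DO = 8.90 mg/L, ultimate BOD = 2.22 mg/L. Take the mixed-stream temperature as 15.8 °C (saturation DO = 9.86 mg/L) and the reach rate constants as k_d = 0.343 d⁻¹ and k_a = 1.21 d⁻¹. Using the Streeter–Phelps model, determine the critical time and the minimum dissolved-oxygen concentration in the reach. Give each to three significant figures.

t_c ≈ 0.555 d; minimum DO ≈ 7.56 mg/L

Mixed DO = (12.3×8.90 + 3.11×3.25)/(12.3+3.11) = 119.6/15.41 = 7.760 mg/L.
Mixed L₀ = (12.3×2.22 + 3.11×39.8)/(15.41) = 151.1/15.41 = 9.804 mg/L.
Initial deficit D₀ = C_s − DO₀ = 9.86 − 7.760 = 2.100 mg/L.
t_c = (1/0.8670) ln[(1.21/0.343)(1 − 2.100×0.8670/(0.343×9.804))] = 1.153 × ln(1.618) = 0.5547 d.
D_c = (0.343/1.21) × 9.804 × e^(−0.343×0.5547) = 0.2835 × 9.804 × 0.8268 = 2.298 mg/L.
Minimum DO = 9.86 − 2.298 = 7.562 mg/L.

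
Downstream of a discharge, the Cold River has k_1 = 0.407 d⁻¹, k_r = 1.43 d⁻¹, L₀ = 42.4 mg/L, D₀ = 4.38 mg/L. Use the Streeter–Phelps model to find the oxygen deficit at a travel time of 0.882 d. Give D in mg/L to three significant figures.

D ≈ 8.24 mg/L

k_1 L₀/(k_r−k_1) = 0.407×42.4/(1.43−0.407) = 17.26/1.023 = 16.87 mg/L.
e^(−k_1 t) = e^(−0.407×0.8820) = 0.6984; e^(−k_r t) = e^(−1.43×0.8820) = 0.2833.
D = 16.87 × (0.6984 − 0.2833) + 4.38 × 0.2833 = 7.002 + 1.241 = 8.243 mg/L.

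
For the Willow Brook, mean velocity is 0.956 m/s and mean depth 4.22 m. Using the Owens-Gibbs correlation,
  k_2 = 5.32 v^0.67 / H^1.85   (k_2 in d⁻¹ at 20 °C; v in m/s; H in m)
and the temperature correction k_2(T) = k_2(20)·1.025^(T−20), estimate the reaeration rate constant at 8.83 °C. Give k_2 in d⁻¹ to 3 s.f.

k_2(20) = 5.32 × 0.956^0.67 / 4.22^1.85 = 5.32 × 0.9703 / 14.35 = 0.3597 d⁻¹.
k_2(8.83) = 0.3597 × 1.025^(8.83−20) = 0.3597 × 0.7590 = 0.2730 d⁻¹.

k_2 ≈ 0.273 d⁻¹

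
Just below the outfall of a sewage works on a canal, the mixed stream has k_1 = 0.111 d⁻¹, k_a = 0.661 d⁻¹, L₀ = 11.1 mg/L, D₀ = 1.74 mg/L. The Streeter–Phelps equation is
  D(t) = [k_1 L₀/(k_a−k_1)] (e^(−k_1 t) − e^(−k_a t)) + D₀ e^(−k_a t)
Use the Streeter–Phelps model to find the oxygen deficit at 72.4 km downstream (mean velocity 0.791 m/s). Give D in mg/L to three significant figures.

D ≈ 1.74 mg/L

Travel time t = x/v = 72.4 km / (0.791 m/s) = 72400 m / 0.791 m/s = 91530 s = 1.059 d.
k_1 L₀/(k_a−k_1) = 0.111×11.1/(0.661−0.111) = 1.232/0.5500 = 2.240 mg/L.
e^(−k_1 t) = e^(−0.111×1.059) = 0.8891; e^(−k_a t) = e^(−0.661×1.059) = 0.4965.
D = 2.240 × (0.8891 − 0.4965) + 1.74 × 0.4965 = 0.8795 + 0.8638 = 1.743 mg/L.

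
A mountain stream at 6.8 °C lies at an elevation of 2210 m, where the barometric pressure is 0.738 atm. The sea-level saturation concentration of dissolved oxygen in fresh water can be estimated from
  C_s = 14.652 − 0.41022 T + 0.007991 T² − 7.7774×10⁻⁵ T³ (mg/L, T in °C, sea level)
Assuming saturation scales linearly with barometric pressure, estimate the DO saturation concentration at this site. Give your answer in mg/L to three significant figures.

At sea level: C_s = 14.652 − 0.41022×6.8 + 0.007991×6.8² − 7.7774×10⁻⁵×6.8³ = 12.21 mg/L.
Pressure correction: C_s' = 12.21 × 0.738 = 9.009 mg/L.

C_s ≈ 9.01 mg/L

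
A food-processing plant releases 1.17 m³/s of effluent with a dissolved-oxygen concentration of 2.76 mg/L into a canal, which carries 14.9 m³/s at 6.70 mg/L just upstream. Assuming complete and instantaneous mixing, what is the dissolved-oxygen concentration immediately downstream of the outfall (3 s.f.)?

6.41 mg/L

Flow-weighted mixing: C = (Q_r C_r + Q_w C_w)/(Q_r + Q_w)
= (14.9×6.70 + 1.17×2.76)/(14.9 + 1.17) = 103.1/16.07 = 6.413 mg/L.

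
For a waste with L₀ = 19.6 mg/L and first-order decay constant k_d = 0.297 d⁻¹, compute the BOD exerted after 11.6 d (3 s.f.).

y ≈ 19.0 mg/L

y_t = L₀(1 − e^(−k_d t)) = 19.6 × (1 − e^(−0.297×11.6))
= 19.6 × (1 − 0.03190) = 19.6 × 0.9681 = 18.97 mg/L.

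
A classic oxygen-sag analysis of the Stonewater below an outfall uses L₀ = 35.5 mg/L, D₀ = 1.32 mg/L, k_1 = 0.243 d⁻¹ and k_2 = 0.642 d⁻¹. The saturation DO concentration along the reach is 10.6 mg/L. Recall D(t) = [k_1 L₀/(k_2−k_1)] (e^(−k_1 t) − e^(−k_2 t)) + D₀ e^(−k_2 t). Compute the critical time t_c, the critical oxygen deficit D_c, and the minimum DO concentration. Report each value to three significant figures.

With k_2/k_1 = 2.642 and 1 − D₀(k_2−k_1)/(k_1 L₀) = 0.9389,
t_c = ln(2.642 × 0.9389) / (0.642 − 0.243) = ln(2.481) / 0.3990 = 0.9085/0.3990 = 2.277 d.
D_c = (k_1/k_2) L₀ e^(−k_1 t_c) = (0.243/0.642) × 35.5 × e^(−0.243×2.277) = 0.3785 × 35.5 × 0.5750 = 7.727 mg/L.
Minimum DO = C_s − D_c = 10.6 − 7.727 = 2.873 mg/L.

t_c ≈ 2.28 d; D_c ≈ 7.73 mg/L; min DO ≈ 2.87 mg/L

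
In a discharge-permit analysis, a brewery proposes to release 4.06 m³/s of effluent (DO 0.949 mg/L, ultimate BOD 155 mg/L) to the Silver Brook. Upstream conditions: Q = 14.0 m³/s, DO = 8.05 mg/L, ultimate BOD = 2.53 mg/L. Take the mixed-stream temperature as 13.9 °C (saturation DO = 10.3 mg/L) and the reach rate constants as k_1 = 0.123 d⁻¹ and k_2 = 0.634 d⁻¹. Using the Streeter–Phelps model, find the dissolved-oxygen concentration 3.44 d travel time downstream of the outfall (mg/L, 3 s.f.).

DO ≈ 5.06 mg/L

Mixed DO = (14.0×8.05 + 4.06×0.949)/(14.0+4.06) = 116.6/18.06 = 6.454 mg/L.
Mixed L₀ = (14.0×2.53 + 4.06×155)/(18.06) = 664.7/18.06 = 36.81 mg/L.
Initial deficit D₀ = C_s − DO₀ = 10.3 − 6.454 = 3.846 mg/L.
D(3.44) = [0.123×36.81/(0.634−0.123)](e^(−0.123×3.44) − e^(−0.634×3.44)) + 3.846 e^(−0.634×3.44)
= 8.859 × (0.6550 − 0.1129) + 3.846 × 0.1129 = 5.237 mg/L.
DO = 10.3 − 5.237 = 5.063 mg/L.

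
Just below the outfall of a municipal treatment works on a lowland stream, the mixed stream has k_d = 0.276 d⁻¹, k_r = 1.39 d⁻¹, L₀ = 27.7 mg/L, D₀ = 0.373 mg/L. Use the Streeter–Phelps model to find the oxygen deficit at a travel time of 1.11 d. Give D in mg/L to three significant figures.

k_d L₀/(k_r−k_d) = 0.276×27.7/(1.39−0.276) = 7.645/1.114 = 6.863 mg/L.
e^(−k_d t) = e^(−0.276×1.110) = 0.7361; e^(−k_r t) = e^(−1.39×1.110) = 0.2138.
D = 6.863 × (0.7361 − 0.2138) + 0.373 × 0.2138 = 3.585 + 0.07973 = 3.665 mg/L.

D ≈ 3.66 mg/L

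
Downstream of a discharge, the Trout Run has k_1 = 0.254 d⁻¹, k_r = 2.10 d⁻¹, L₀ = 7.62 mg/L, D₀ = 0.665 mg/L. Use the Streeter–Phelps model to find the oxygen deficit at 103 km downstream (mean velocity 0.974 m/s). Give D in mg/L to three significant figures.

D ≈ 0.739 mg/L

Travel time t = x/v = 103 km / (0.974 m/s) = 103000 m / 0.974 m/s = 105700 s = 1.224 d.
k_1 L₀/(k_r−k_1) = 0.254×7.62/(2.10−0.254) = 1.935/1.846 = 1.048 mg/L.
e^(−k_1 t) = e^(−0.254×1.224) = 0.7328; e^(−k_r t) = e^(−2.10×1.224) = 0.07651.
D = 1.048 × (0.7328 − 0.07651) + 0.665 × 0.07651 = 0.6881 + 0.05088 = 0.7390 mg/L.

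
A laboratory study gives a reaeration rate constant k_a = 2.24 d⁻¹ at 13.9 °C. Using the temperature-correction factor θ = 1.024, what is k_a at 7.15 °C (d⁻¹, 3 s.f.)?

k_a ≈ 1.91 d⁻¹

k_a(T₂) = k_a(T₁) · θ^(T₂−T₁) = 2.24 × 1.024^(7.15−13.9)
= 2.24 × 1.024^-6.75 = 2.24 × 0.8521 = 1.909 d⁻¹.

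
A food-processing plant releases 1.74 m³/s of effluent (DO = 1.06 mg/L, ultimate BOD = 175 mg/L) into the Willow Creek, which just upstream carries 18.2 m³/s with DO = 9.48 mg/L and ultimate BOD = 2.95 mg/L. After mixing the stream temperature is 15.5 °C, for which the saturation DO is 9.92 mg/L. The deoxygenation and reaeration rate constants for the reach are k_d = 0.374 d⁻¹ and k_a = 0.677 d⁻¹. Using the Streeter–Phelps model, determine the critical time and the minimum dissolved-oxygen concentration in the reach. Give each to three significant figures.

Mixed DO = (18.2×9.48 + 1.74×1.06)/(18.2+1.74) = 174.4/19.94 = 8.745 mg/L.
Mixed L₀ = (18.2×2.95 + 1.74×175)/(19.94) = 358.2/19.94 = 17.96 mg/L.
Initial deficit D₀ = C_s − DO₀ = 9.92 − 8.745 = 1.175 mg/L.
t_c = (1/0.3030) ln[(0.677/0.374)(1 − 1.175×0.3030/(0.374×17.96))] = 3.300 × ln(1.714) = 1.779 d.
D_c = (0.374/0.677) × 17.96 × e^(−0.374×1.779) = 0.5524 × 17.96 × 0.5141 = 5.102 mg/L.
Minimum DO = 9.92 − 5.102 = 4.818 mg/L.

t_c ≈ 1.78 d; minimum DO ≈ 4.82 mg/L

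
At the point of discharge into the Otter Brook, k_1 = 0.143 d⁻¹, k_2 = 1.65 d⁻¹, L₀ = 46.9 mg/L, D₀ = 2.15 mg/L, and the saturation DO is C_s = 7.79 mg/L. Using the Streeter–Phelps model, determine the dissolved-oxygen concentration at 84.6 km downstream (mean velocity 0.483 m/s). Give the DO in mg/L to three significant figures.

Travel time t = x/v = 84.6 km / (0.483 m/s) = 84600 m / 0.483 m/s = 175200 s = 2.027 d.
k_1 L₀/(k_2−k_1) = 0.143×46.9/(1.65−0.143) = 6.707/1.507 = 4.450 mg/L.
e^(−k_1 t) = e^(−0.143×2.027) = 0.7483; e^(−k_2 t) = e^(−1.65×2.027) = 0.03526.
D = 4.450 × (0.7483 − 0.03526) + 2.15 × 0.03526 = 3.173 + 0.07581 = 3.249 mg/L.
DO = C_s − D = 7.79 − 3.249 = 4.541 mg/L.

DO ≈ 4.54 mg/L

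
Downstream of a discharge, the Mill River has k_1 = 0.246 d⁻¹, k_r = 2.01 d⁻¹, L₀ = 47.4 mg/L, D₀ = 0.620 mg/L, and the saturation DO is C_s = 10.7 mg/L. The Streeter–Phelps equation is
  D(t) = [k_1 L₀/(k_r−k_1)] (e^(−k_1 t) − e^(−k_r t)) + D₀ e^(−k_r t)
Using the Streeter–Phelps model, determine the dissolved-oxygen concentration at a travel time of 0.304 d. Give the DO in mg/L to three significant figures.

DO ≈ 7.82 mg/L

k_1 L₀/(k_r−k_1) = 0.246×47.4/(2.01−0.246) = 11.66/1.764 = 6.610 mg/L.
e^(−k_1 t) = e^(−0.246×0.3040) = 0.9279; e^(−k_r t) = e^(−2.01×0.3040) = 0.5428.
D = 6.610 × (0.9279 − 0.5428) + 0.620 × 0.5428 = 2.546 + 0.3365 = 2.882 mg/L.
DO = C_s − D = 10.7 − 2.882 = 7.818 mg/L.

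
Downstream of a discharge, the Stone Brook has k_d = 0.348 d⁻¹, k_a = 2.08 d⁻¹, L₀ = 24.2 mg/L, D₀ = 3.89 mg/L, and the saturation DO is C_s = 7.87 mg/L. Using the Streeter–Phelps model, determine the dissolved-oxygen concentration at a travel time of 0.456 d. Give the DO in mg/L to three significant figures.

k_d L₀/(k_a−k_d) = 0.348×24.2/(2.08−0.348) = 8.422/1.732 = 4.862 mg/L.
e^(−k_d t) = e^(−0.348×0.4560) = 0.8533; e^(−k_a t) = e^(−2.08×0.4560) = 0.3873.
D = 4.862 × (0.8533 − 0.3873) + 3.89 × 0.3873 = 2.266 + 1.507 = 3.772 mg/L.
DO = C_s − D = 7.87 − 3.772 = 4.098 mg/L.

DO ≈ 4.10 mg/L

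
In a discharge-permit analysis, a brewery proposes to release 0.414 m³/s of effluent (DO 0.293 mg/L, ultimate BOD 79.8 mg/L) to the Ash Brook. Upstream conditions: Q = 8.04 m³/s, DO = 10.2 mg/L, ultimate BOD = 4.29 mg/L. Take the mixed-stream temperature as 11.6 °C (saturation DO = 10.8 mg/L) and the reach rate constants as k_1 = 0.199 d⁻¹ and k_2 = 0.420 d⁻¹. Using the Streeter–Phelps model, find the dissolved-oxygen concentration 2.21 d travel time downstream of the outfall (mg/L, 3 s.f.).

Mixed DO = (8.04×10.2 + 0.414×0.293)/(8.04+0.414) = 82.13/8.454 = 9.715 mg/L.
Mixed L₀ = (8.04×4.29 + 0.414×79.8)/(8.454) = 67.53/8.454 = 7.988 mg/L.
Initial deficit D₀ = C_s − DO₀ = 10.8 − 9.715 = 1.085 mg/L.
D(2.21) = [0.199×7.988/(0.420−0.199)](e^(−0.199×2.21) − e^(−0.420×2.21)) + 1.085 e^(−0.420×2.21)
= 7.193 × (0.6442 − 0.3953) + 1.085 × 0.3953 = 2.219 mg/L.
DO = 10.8 − 2.219 = 8.581 mg/L.

DO ≈ 8.58 mg/L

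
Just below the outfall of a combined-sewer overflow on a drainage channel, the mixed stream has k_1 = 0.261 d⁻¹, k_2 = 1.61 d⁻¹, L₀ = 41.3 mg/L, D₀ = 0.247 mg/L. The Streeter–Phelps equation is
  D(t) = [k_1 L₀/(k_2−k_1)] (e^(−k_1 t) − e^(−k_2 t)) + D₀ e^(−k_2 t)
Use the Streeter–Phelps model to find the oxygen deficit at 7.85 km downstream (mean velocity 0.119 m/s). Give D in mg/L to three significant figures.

D ≈ 4.28 mg/L

Travel time t = x/v = 7.85 km / (0.119 m/s) = 7850 m / 0.119 m/s = 65970 s = 0.7635 d.
k_1 L₀/(k_2−k_1) = 0.261×41.3/(1.61−0.261) = 10.78/1.349 = 7.991 mg/L.
e^(−k_1 t) = e^(−0.261×0.7635) = 0.8193; e^(−k_2 t) = e^(−1.61×0.7635) = 0.2925.
D = 7.991 × (0.8193 − 0.2925) + 0.247 × 0.2925 = 4.210 + 0.07225 = 4.282 mg/L.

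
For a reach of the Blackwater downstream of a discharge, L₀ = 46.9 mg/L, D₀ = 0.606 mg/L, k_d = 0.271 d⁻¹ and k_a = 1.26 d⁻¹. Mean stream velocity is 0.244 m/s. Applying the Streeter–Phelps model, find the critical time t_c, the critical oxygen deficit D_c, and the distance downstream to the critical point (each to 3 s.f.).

At the critical point dD/dt = 0, so k_d L₀ e^(−k_d t) = k_a D. Substituting D(t) from the Streeter–Phelps equation and solving for t gives
t_c = ln[(k_a/k_d)(1 − D₀(k_a−k_d)/(k_d L₀))] / (k_a−k_d).
Here k_a−k_d = 0.9890 d⁻¹ and 1 − D₀(k_a−k_d)/(k_d L₀) = 1 − 0.606×0.9890/(0.271×46.9) = 0.9528, so
t_c = ln(4.649 × 0.9528) / 0.9890 = 1.488 / 0.9890 = 1.505 d.
D_c = (k_d/k_a) L₀ e^(−k_d t_c) = (0.271/1.26) × 46.9 × e^(−0.271×1.505) = 0.2151 × 46.9 × 0.6651 = 6.709 mg/L.
x_c = v t_c = 0.244 m/s × 1.505 d × 86400 s/d = 31730 m ≈ 31.7 km.

t_c ≈ 1.51 d; D_c ≈ 6.71 mg/L; x_c ≈ 31.7 km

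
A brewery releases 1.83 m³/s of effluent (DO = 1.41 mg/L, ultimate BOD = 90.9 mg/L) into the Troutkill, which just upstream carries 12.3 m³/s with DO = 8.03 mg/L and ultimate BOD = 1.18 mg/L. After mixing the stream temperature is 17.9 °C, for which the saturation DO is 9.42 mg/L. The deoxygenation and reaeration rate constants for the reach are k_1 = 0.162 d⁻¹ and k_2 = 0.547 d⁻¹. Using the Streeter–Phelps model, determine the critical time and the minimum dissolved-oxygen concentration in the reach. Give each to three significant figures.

t_c ≈ 1.76 d; minimum DO ≈ 6.57 mg/L

Mixed DO = (12.3×8.03 + 1.83×1.41)/(12.3+1.83) = 101.3/14.13 = 7.173 mg/L.
Mixed L₀ = (12.3×1.18 + 1.83×90.9)/(14.13) = 180.9/14.13 = 12.80 mg/L.
Initial deficit D₀ = C_s − DO₀ = 9.42 − 7.173 = 2.247 mg/L.
t_c = (1/0.3850) ln[(0.547/0.162)(1 − 2.247×0.3850/(0.162×12.80))] = 2.597 × ln(1.968) = 1.758 d.
D_c = (0.162/0.547) × 12.80 × e^(−0.162×1.758) = 0.2962 × 12.80 × 0.7522 = 2.851 mg/L.
Minimum DO = 9.42 − 2.851 = 6.569 mg/L.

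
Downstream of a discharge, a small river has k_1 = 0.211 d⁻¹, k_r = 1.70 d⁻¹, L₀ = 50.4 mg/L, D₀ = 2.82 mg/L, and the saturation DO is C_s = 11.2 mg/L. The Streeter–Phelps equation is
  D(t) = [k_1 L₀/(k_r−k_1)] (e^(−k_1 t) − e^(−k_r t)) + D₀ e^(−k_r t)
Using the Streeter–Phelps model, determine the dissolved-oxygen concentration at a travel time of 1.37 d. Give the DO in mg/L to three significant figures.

DO ≈ 6.27 mg/L

k_1 L₀/(k_r−k_1) = 0.211×50.4/(1.70−0.211) = 10.63/1.489 = 7.142 mg/L.
e^(−k_1 t) = e^(−0.211×1.370) = 0.7490; e^(−k_r t) = e^(−1.70×1.370) = 0.09739.
D = 7.142 × (0.7490 − 0.09739) + 2.82 × 0.09739 = 4.653 + 0.2746 = 4.928 mg/L.
DO = C_s − D = 11.2 − 4.928 = 6.272 mg/L.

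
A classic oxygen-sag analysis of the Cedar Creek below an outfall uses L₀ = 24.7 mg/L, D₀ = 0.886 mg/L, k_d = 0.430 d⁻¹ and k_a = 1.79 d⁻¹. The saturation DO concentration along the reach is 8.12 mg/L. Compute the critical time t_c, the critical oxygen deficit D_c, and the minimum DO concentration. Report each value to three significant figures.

With k_a/k_d = 4.163 and 1 − D₀(k_a−k_d)/(k_d L₀) = 0.8865,
t_c = ln(4.163 × 0.8865) / (1.79 − 0.430) = ln(3.691) / 1.360 = 1.306/1.360 = 0.9601 d.
L(t_c) = L₀ e^(−k_d t_c) = 24.7 × 0.6618 = 16.35 mg/L, and at the critical point k_a D_c = k_d L, so D_c = (0.430/1.79) × 16.35 = 3.927 mg/L.
Minimum DO = C_s − D_c = 8.12 − 3.927 = 4.193 mg/L.

t_c ≈ 0.960 d; D_c ≈ 3.93 mg/L; min DO ≈ 4.19 mg/L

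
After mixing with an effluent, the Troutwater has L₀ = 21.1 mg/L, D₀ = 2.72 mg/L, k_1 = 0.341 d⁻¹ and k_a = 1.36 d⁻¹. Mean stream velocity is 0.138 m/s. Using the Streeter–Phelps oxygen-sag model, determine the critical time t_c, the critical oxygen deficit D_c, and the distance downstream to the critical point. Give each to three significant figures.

t_c ≈ 0.880 d; D_c ≈ 3.92 mg/L; x_c ≈ 10.5 km

With k_a/k_1 = 3.988 and 1 − D₀(k_a−k_1)/(k_1 L₀) = 0.6148,
t_c = ln(3.988 × 0.6148) / (1.36 − 0.341) = ln(2.452) / 1.019 = 0.8969/1.019 = 0.8801 d.
D_c = (k_1/k_a) L₀ e^(−k_1 t_c) = (0.341/1.36) × 21.1 × e^(−0.341×0.8801) = 0.2507 × 21.1 × 0.7407 = 3.919 mg/L.
x_c = v t_c = 0.138 m/s × 0.8801 d × 86400 s/d = 10490 m ≈ 10.5 km.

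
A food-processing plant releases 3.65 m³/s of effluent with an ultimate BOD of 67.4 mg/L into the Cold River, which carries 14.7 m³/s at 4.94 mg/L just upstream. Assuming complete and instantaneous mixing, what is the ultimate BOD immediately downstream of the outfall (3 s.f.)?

17.4 mg/L

Flow-weighted mixing: C = (Q_r C_r + Q_w C_w)/(Q_r + Q_w)
= (14.7×4.94 + 3.65×67.4)/(14.7 + 3.65) = 318.6/18.35 = 17.36 mg/L.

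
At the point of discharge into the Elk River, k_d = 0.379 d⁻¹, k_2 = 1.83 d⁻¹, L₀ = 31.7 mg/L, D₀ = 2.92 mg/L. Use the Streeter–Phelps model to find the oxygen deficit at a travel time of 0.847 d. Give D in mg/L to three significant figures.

D ≈ 4.87 mg/L

k_d L₀/(k_2−k_d) = 0.379×31.7/(1.83−0.379) = 12.01/1.451 = 8.280 mg/L.
e^(−k_d t) = e^(−0.379×0.8470) = 0.7254; e^(−k_2 t) = e^(−1.83×0.8470) = 0.2122.
D = 8.280 × (0.7254 − 0.2122) + 2.92 × 0.2122 = 4.249 + 0.6198 = 4.869 mg/L.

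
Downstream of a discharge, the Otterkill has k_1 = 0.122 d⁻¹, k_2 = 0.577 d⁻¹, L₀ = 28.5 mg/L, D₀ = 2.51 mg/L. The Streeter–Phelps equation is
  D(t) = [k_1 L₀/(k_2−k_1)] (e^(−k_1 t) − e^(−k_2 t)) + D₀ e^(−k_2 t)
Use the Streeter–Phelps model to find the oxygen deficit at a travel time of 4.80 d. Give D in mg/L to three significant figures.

D ≈ 3.93 mg/L

k_1 L₀/(k_2−k_1) = 0.122×28.5/(0.577−0.122) = 3.477/0.4550 = 7.642 mg/L.
e^(−k_1 t) = e^(−0.122×4.800) = 0.5568; e^(−k_2 t) = e^(−0.577×4.800) = 0.06269.
D = 7.642 × (0.5568 − 0.06269) + 2.51 × 0.06269 = 3.776 + 0.1573 = 3.933 mg/L.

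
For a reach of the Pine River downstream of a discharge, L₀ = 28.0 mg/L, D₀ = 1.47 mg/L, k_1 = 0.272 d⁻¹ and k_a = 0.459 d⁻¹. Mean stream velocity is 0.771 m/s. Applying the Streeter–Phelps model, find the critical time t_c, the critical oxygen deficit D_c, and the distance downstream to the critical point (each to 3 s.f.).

t_c = [1/(k_a−k_1)] ln[(k_a/k_1)(1 − D₀(k_a−k_1)/(k_1 L₀))]
= [1/(0.459−0.272)] ln[(0.459/0.272)(1 − 1.47×0.1870/(0.272×28.0))]
= (1/0.1870) ln[1.688 × 0.9639] = 5.348 × ln(1.627) = 5.348 × 0.4865 = 2.602 d.
D_c = (k_1/k_a) L₀ e^(−k_1 t_c) = (0.272/0.459) × 28.0 × e^(−0.272×2.602) = 0.5926 × 28.0 × 0.4928 = 8.177 mg/L.
x_c = v t_c = 0.771 m/s × 2.602 d × 86400 s/d = 173300 m ≈ 173 km.

t_c ≈ 2.60 d; D_c ≈ 8.18 mg/L; x_c ≈ 173 km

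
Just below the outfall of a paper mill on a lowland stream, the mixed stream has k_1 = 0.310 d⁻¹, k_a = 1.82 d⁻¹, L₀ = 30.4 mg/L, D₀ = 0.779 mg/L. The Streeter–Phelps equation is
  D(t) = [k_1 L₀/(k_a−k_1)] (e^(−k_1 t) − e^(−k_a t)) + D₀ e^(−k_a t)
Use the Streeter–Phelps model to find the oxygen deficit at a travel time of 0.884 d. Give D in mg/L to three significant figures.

D ≈ 3.65 mg/L

k_1 L₀/(k_a−k_1) = 0.310×30.4/(1.82−0.310) = 9.424/1.510 = 6.241 mg/L.
e^(−k_1 t) = e^(−0.310×0.8840) = 0.7603; e^(−k_a t) = e^(−1.82×0.8840) = 0.2001.
D = 6.241 × (0.7603 − 0.2001) + 0.779 × 0.2001 = 3.496 + 0.1559 = 3.652 mg/L.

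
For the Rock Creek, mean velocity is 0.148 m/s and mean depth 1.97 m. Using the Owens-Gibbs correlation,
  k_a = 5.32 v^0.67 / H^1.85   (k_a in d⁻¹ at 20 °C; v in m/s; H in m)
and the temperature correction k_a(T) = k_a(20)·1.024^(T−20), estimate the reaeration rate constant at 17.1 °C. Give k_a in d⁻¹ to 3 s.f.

k_a ≈ 0.394 d⁻¹

k_a(20) = 5.32 × 0.148^0.67 / 1.97^1.85 = 5.32 × 0.2780 / 3.506 = 0.4219 d⁻¹.
k_a(17.1) = 0.4219 × 1.024^(17.1−20) = 0.4219 × 0.9335 = 0.3939 d⁻¹.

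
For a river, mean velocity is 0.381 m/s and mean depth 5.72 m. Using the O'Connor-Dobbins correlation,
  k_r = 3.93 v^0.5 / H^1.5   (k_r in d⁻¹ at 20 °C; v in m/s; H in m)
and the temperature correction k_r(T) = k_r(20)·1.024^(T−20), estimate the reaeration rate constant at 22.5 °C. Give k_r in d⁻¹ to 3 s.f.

k_r ≈ 0.188 d⁻¹

k_r(20) = 3.93 × 0.381^0.5 / 5.72^1.5 = 3.93 × 0.6173 / 13.68 = 0.1773 d⁻¹.
k_r(22.5) = 0.1773 × 1.024^(22.5−20) = 0.1773 × 1.061 = 0.1882 d⁻¹.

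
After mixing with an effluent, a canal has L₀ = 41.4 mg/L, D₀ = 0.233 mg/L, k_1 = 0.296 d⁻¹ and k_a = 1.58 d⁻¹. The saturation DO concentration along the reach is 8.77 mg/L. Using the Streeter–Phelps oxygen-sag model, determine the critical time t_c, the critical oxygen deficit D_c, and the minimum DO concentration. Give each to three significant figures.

t_c ≈ 1.29 d; D_c ≈ 5.30 mg/L; min DO ≈ 3.47 mg/L

At the critical point dD/dt = 0, so k_1 L₀ e^(−k_1 t) = k_a D. Substituting D(t) from the Streeter–Phelps equation and solving for t gives
t_c = ln[(k_a/k_1)(1 − D₀(k_a−k_1)/(k_1 L₀))] / (k_a−k_1).
Here k_a−k_1 = 1.284 d⁻¹ and 1 − D₀(k_a−k_1)/(k_1 L₀) = 1 − 0.233×1.284/(0.296×41.4) = 0.9756, so
t_c = ln(5.338 × 0.9756) / 1.284 = 1.650 / 1.284 = 1.285 d.
D_c = (k_1/k_a) L₀ e^(−k_1 t_c) = (0.296/1.58) × 41.4 × e^(−0.296×1.285) = 0.1873 × 41.4 × 0.6836 = 5.302 mg/L.
Minimum DO = C_s − D_c = 8.77 − 5.302 = 3.468 mg/L.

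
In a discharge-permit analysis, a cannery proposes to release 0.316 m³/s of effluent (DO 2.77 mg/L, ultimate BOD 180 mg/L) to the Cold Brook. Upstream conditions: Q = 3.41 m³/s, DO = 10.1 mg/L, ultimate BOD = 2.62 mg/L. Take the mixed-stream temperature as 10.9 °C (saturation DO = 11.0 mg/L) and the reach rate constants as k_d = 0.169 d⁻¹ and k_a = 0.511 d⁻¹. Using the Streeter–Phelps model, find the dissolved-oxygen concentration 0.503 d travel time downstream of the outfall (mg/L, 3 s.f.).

Mixed DO = (3.41×10.1 + 0.316×2.77)/(3.41+0.316) = 35.32/3.726 = 9.478 mg/L.
Mixed L₀ = (3.41×2.62 + 0.316×180)/(3.726) = 65.81/3.726 = 17.66 mg/L.
Initial deficit D₀ = C_s − DO₀ = 11.0 − 9.478 = 1.522 mg/L.
D(0.503) = [0.169×17.66/(0.511−0.169)](e^(−0.169×0.503) − e^(−0.511×0.503)) + 1.522 e^(−0.511×0.503)
= 8.728 × (0.9185 − 0.7733) + 1.522 × 0.7733 = 2.444 mg/L.
DO = 11.0 − 2.444 = 8.556 mg/L.

DO ≈ 8.56 mg/L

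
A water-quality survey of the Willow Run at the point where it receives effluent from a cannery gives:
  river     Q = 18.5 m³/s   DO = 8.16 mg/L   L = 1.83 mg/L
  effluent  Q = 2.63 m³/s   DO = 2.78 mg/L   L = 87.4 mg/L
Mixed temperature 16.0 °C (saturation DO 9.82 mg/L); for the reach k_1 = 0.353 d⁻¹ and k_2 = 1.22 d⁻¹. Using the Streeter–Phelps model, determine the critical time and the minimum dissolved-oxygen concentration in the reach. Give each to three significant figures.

t_c ≈ 0.723 d; minimum DO ≈ 7.02 mg/L

Mixed DO = (18.5×8.16 + 2.63×2.78)/(18.5+2.63) = 158.3/21.13 = 7.490 mg/L.
Mixed L₀ = (18.5×1.83 + 2.63×87.4)/(21.13) = 263.7/21.13 = 12.48 mg/L.
Initial deficit D₀ = C_s − DO₀ = 9.82 − 7.490 = 2.330 mg/L.
t_c = (1/0.8670) ln[(1.22/0.353)(1 − 2.330×0.8670/(0.353×12.48))] = 1.153 × ln(1.872) = 0.7230 d.
D_c = (0.353/1.22) × 12.48 × e^(−0.353×0.7230) = 0.2893 × 12.48 × 0.7748 = 2.798 mg/L.
Minimum DO = 9.82 − 2.798 = 7.022 mg/L.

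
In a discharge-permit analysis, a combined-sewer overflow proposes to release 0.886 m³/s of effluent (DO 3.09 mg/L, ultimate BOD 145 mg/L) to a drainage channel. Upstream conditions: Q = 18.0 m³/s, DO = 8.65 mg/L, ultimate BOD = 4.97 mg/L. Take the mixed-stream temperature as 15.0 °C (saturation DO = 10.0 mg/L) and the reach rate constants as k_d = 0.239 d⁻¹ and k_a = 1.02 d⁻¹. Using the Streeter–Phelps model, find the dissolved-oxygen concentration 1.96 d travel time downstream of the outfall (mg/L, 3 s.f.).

DO ≈ 8.05 mg/L

Mixed DO = (18.0×8.65 + 0.886×3.09)/(18.0+0.886) = 158.4/18.89 = 8.389 mg/L.
Mixed L₀ = (18.0×4.97 + 0.886×145)/(18.89) = 217.9/18.89 = 11.54 mg/L.
Initial deficit D₀ = C_s − DO₀ = 10.0 − 8.389 = 1.611 mg/L.
D(1.96) = [0.239×11.54/(1.02−0.239)](e^(−0.239×1.96) − e^(−1.02×1.96)) + 1.611 e^(−1.02×1.96)
= 3.531 × (0.6260 − 0.1354) + 1.611 × 0.1354 = 1.950 mg/L.
DO = 10.0 − 1.950 = 8.050 mg/L.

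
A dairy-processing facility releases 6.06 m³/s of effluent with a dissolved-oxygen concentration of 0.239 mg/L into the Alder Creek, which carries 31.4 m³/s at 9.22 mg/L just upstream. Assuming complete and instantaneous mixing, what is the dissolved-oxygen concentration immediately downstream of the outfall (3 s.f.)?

7.77 mg/L

Flow-weighted mixing: C = (Q_r C_r + Q_w C_w)/(Q_r + Q_w)
= (31.4×9.22 + 6.06×0.239)/(31.4 + 6.06) = 291.0/37.46 = 7.767 mg/L.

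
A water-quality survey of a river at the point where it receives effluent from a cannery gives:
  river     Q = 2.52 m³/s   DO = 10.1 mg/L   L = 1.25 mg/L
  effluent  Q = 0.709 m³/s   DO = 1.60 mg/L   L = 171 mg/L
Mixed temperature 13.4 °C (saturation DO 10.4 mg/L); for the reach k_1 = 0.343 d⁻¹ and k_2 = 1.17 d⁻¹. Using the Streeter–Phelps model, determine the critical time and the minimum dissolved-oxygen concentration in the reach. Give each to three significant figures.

Mixed DO = (2.52×10.1 + 0.709×1.60)/(2.52+0.709) = 26.59/3.229 = 8.234 mg/L.
Mixed L₀ = (2.52×1.25 + 0.709×171)/(3.229) = 124.4/3.229 = 38.52 mg/L.
Initial deficit D₀ = C_s − DO₀ = 10.4 − 8.234 = 2.166 mg/L.
t_c = (1/0.8270) ln[(1.17/0.343)(1 − 2.166×0.8270/(0.343×38.52))] = 1.209 × ln(2.949) = 1.308 d.
D_c = (0.343/1.17) × 38.52 × e^(−0.343×1.308) = 0.2932 × 38.52 × 0.6386 = 7.212 mg/L.
Minimum DO = 10.4 − 7.212 = 3.188 mg/L.

t_c ≈ 1.31 d; minimum DO ≈ 3.19 mg/L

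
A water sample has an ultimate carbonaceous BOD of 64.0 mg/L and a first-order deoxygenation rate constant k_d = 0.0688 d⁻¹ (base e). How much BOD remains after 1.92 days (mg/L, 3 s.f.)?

L ≈ 56.1 mg/L

L_t = L₀ e^(−k_d t) = 64.0 × e^(−0.0688×1.92) = 64.0 × 0.8763 = 56.08 mg/L.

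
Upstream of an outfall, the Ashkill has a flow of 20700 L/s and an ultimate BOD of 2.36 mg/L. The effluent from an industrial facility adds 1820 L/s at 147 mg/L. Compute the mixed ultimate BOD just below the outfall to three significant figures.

14.0 mg/L

Flow-weighted mixing: C = (Q_r C_r + Q_w C_w)/(Q_r + Q_w)
= (20700×2.36 + 1820×147)/(20700 + 1820) = 316400/22520 = 14.05 mg/L.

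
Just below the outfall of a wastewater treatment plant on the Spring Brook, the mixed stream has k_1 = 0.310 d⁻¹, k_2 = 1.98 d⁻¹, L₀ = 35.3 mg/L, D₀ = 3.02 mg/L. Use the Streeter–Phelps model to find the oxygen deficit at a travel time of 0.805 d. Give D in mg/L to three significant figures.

D ≈ 4.39 mg/L

k_1 L₀/(k_2−k_1) = 0.310×35.3/(1.98−0.310) = 10.94/1.670 = 6.553 mg/L.
e^(−k_1 t) = e^(−0.310×0.8050) = 0.7792; e^(−k_2 t) = e^(−1.98×0.8050) = 0.2031.
D = 6.553 × (0.7792 − 0.2031) + 3.02 × 0.2031 = 3.774 + 0.6135 = 4.388 mg/L.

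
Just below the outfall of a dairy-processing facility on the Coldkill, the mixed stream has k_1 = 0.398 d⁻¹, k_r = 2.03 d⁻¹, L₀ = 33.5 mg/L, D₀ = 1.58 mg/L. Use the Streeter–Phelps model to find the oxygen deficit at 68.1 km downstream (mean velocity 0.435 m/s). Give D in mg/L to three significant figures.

D ≈ 3.81 mg/L

Travel time t = x/v = 68.1 km / (0.435 m/s) = 68100 m / 0.435 m/s = 156600 s = 1.812 d.
k_1 L₀/(k_r−k_1) = 0.398×33.5/(2.03−0.398) = 13.33/1.632 = 8.170 mg/L.
e^(−k_1 t) = e^(−0.398×1.812) = 0.4862; e^(−k_r t) = e^(−2.03×1.812) = 0.02527.
D = 8.170 × (0.4862 − 0.02527) + 1.58 × 0.02527 = 3.766 + 0.03992 = 3.806 mg/L.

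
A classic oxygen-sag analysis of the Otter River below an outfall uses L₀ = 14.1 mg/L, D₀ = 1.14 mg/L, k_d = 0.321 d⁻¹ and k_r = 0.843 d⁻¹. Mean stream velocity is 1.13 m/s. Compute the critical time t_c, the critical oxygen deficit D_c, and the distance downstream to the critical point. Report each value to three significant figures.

t_c ≈ 1.58 d; D_c ≈ 3.23 mg/L; x_c ≈ 154 km

t_c = [1/(k_r−k_d)] ln[(k_r/k_d)(1 − D₀(k_r−k_d)/(k_d L₀))]
= [1/(0.843−0.321)] ln[(0.843/0.321)(1 − 1.14×0.5220/(0.321×14.1))]
= (1/0.5220) ln[2.626 × 0.8685] = 1.916 × ln(2.281) = 1.916 × 0.8246 = 1.580 d.
D_c = (k_d/k_r) L₀ e^(−k_d t_c) = (0.321/0.843) × 14.1 × e^(−0.321×1.580) = 0.3808 × 14.1 × 0.6023 = 3.234 mg/L.
x_c = v t_c = 1.13 m/s × 1.580 d × 86400 s/d = 154200 m ≈ 154 km.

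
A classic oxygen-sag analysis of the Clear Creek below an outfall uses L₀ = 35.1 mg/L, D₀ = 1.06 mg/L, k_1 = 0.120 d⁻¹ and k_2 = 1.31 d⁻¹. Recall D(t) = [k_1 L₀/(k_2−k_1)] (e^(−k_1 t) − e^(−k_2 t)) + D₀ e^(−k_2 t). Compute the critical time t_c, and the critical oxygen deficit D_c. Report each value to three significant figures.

t_c ≈ 1.71 d; D_c ≈ 2.62 mg/L

t_c = [1/(k_2−k_1)] ln[(k_2/k_1)(1 − D₀(k_2−k_1)/(k_1 L₀))]
= [1/(1.31−0.120)] ln[(1.31/0.120)(1 − 1.06×1.190/(0.120×35.1))]
= (1/1.190) ln[10.92 × 0.7005] = 0.8403 × ln(7.647) = 0.8403 × 2.034 = 1.710 d.
L(t_c) = L₀ e^(−k_1 t_c) = 35.1 × 0.8145 = 28.59 mg/L, and at the critical point k_2 D_c = k_1 L, so D_c = (0.120/1.31) × 28.59 = 2.619 mg/L.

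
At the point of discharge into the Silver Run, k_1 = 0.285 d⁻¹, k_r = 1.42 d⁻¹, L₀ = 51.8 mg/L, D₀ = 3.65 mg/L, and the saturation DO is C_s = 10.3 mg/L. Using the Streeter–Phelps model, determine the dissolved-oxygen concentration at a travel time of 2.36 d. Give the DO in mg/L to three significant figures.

DO ≈ 3.99 mg/L

k_1 L₀/(k_r−k_1) = 0.285×51.8/(1.42−0.285) = 14.76/1.135 = 13.01 mg/L.
e^(−k_1 t) = e^(−0.285×2.360) = 0.5104; e^(−k_r t) = e^(−1.42×2.360) = 0.03504.
D = 13.01 × (0.5104 − 0.03504) + 3.65 × 0.03504 = 6.183 + 0.1279 = 6.311 mg/L.
DO = C_s − D = 10.3 − 6.311 = 3.989 mg/L.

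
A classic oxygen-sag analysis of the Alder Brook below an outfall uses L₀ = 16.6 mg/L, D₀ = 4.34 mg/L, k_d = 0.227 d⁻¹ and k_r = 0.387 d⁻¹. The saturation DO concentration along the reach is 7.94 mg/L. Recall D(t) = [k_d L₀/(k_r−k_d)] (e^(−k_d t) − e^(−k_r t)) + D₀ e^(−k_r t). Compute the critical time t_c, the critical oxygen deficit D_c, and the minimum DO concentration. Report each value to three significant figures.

With k_r/k_d = 1.705 and 1 − D₀(k_r−k_d)/(k_d L₀) = 0.8157,
t_c = ln(1.705 × 0.8157) / (0.387 − 0.227) = ln(1.391) / 0.1600 = 0.3298/0.1600 = 2.061 d.
D_c = (k_d/k_r) L₀ e^(−k_d t_c) = (0.227/0.387) × 16.6 × e^(−0.227×2.061) = 0.5866 × 16.6 × 0.6263 = 6.098 mg/L.
Minimum DO = C_s − D_c = 7.94 − 6.098 = 1.842 mg/L.

t_c ≈ 2.06 d; D_c ≈ 6.10 mg/L; min DO ≈ 1.84 mg/L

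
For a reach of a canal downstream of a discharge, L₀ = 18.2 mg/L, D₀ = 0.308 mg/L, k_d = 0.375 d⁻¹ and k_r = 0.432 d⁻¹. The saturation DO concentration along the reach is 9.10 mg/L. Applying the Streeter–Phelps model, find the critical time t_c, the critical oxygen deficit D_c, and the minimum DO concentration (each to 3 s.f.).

t_c ≈ 2.44 d; D_c ≈ 6.33 mg/L; min DO ≈ 2.77 mg/L

With k_r/k_d = 1.152 and 1 − D₀(k_r−k_d)/(k_d L₀) = 0.9974,
t_c = ln(1.152 × 0.9974) / (0.432 − 0.375) = ln(1.149) / 0.05700 = 0.1389/0.05700 = 2.437 d.
L(t_c) = L₀ e^(−k_d t_c) = 18.2 × 0.4009 = 7.297 mg/L, and at the critical point k_r D_c = k_d L, so D_c = (0.375/0.432) × 7.297 = 6.334 mg/L.
Minimum DO = C_s − D_c = 9.10 − 6.334 = 2.766 mg/L.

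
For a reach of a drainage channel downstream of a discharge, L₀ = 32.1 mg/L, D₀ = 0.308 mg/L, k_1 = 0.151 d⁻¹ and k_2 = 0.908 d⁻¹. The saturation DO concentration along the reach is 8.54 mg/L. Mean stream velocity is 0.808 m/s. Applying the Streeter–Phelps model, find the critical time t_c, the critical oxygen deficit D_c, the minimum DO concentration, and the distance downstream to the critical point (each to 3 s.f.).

t_c ≈ 2.30 d; D_c ≈ 3.77 mg/L; min DO ≈ 4.77 mg/L; x_c ≈ 161 km

With k_2/k_1 = 6.013 and 1 − D₀(k_2−k_1)/(k_1 L₀) = 0.9519,
t_c = ln(6.013 × 0.9519) / (0.908 − 0.151) = ln(5.724) / 0.7570 = 1.745/0.7570 = 2.305 d.
L(t_c) = L₀ e^(−k_1 t_c) = 32.1 × 0.7061 = 22.67 mg/L, and at the critical point k_2 D_c = k_1 L, so D_c = (0.151/0.908) × 22.67 = 3.769 mg/L.
Minimum DO = C_s − D_c = 8.54 − 3.769 = 4.771 mg/L.
x_c = v t_c = 0.808 m/s × 2.305 d × 86400 s/d = 160900 m ≈ 161 km.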